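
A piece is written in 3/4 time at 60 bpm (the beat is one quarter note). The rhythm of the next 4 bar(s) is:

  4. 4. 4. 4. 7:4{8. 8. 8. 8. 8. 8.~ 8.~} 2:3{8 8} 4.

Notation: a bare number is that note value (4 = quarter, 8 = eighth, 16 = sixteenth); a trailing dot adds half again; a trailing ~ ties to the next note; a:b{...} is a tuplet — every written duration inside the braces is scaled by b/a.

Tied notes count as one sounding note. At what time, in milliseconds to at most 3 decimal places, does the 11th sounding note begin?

note 11 onset = 39/4b = 9750.0ms

1. 0.0ms @ 0 + 1500.0ms (3/2)
2. 1500.0ms @ 3/2 + 1500.0ms (3/2)
3. 3000.0ms @ 3 + 1500.0ms (3/2)
4. 4500.0ms @ 9/2 + 1500.0ms (3/2)
5. 6000.0ms @ 6 + 428.571ms (3/7)
6. 6428.571ms @ 45/7 + 428.571ms (3/7)
7. 6857.143ms @ 48/7 + 428.571ms (3/7)
8. 7285.714ms @ 51/7 + 428.571ms (3/7)
9. 7714.286ms @ 54/7 + 428.571ms (3/7)
10. 8142.857ms @ 57/7 + 1607.143ms (45/28)
11. 9750.0ms @ 39/4 + 750.0ms (3/4)
12. 10500.0ms @ 21/2 + 1500.0ms (3/2)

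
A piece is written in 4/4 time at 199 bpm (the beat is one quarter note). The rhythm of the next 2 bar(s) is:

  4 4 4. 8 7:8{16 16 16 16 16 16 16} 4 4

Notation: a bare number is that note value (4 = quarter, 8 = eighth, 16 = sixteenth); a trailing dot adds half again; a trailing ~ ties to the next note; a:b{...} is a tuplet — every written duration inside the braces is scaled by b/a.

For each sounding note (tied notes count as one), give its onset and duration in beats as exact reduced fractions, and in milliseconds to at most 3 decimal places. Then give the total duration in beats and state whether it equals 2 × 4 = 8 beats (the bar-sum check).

1) 0.0ms=0b +301.508ms=1b
2) 301.508ms=1b +301.508ms=1b
3) 603.015ms=2b +452.261ms=3/2b
4) 1055.276ms=7/2b +150.754ms=1/2b
5) 1206.03ms=4b +86.145ms=2/7b
6) 1292.175ms=30/7b +86.145ms=2/7b
7) 1378.32ms=32/7b +86.145ms=2/7b
8) 1464.465ms=34/7b +86.145ms=2/7b
9) 1550.61ms=36/7b +86.145ms=2/7b
10) 1636.755ms=38/7b +86.145ms=2/7b
11) 1722.9ms=40/7b +86.145ms=2/7b
12) 1809.045ms=6b +301.508ms=1b
13) 2110.553ms=7b +301.508ms=1b
Σ=8b of 8 (199bpm 4/4) — PASS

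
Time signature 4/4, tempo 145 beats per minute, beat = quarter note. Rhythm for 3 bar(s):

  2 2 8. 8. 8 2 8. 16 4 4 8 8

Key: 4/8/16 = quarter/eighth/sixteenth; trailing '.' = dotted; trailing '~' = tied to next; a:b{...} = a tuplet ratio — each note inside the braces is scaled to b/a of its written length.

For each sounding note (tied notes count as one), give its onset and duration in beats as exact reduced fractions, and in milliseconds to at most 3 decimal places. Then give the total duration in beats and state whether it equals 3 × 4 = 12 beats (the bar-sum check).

1) 0.0ms=0b +827.586ms=2b
2) 827.586ms=2b +827.586ms=2b
3) 1655.172ms=4b +310.345ms=3/4b
4) 1965.517ms=19/4b +310.345ms=3/4b
5) 2275.862ms=11/2b +206.897ms=1/2b
6) 2482.759ms=6b +827.586ms=2b
7) 3310.345ms=8b +310.345ms=3/4b
8) 3620.69ms=35/4b +103.448ms=1/4b
9) 3724.138ms=9b +413.793ms=1b
10) 4137.931ms=10b +413.793ms=1b
11) 4551.724ms=11b +206.897ms=1/2b
12) 4758.621ms=23/2b +206.897ms=1/2b
Σ=12b of 12 (145bpm 4/4) — PASS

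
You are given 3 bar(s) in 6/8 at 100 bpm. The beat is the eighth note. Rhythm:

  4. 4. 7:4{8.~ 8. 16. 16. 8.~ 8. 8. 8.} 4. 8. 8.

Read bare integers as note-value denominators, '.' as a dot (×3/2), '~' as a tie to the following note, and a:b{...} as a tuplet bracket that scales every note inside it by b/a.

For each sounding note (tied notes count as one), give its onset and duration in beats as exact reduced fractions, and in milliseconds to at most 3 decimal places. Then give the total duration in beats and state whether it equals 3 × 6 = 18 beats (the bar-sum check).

1) 0.0ms=0b +1800.0ms=3b
2) 1800.0ms=3b +1800.0ms=3b
3) 3600.0ms=6b +1028.571ms=12/7b
4) 4628.571ms=54/7b +257.143ms=3/7b
5) 4885.714ms=57/7b +257.143ms=3/7b
6) 5142.857ms=60/7b +1028.571ms=12/7b
7) 6171.429ms=72/7b +514.286ms=6/7b
8) 6685.714ms=78/7b +514.286ms=6/7b
9) 7200.0ms=12b +1800.0ms=3b
10) 9000.0ms=15b +900.0ms=3/2b
11) 9900.0ms=33/2b +900.0ms=3/2b
Σ=18b of 18 (100bpm 6/8) — PASS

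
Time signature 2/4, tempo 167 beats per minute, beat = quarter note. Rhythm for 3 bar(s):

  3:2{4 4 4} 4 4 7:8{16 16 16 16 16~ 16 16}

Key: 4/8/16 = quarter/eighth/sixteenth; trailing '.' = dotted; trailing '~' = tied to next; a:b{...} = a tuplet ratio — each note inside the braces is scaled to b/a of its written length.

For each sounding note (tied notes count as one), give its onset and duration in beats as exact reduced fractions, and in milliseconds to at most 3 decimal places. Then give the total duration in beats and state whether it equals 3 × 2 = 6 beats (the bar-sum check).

1) 0.0ms=0b +239.521ms=2/3b
2) 239.521ms=2/3b +239.521ms=2/3b
3) 479.042ms=4/3b +239.521ms=2/3b
4) 718.563ms=2b +359.281ms=1b
5) 1077.844ms=3b +359.281ms=1b
6) 1437.126ms=4b +102.652ms=2/7b
7) 1539.778ms=30/7b +102.652ms=2/7b
8) 1642.429ms=32/7b +102.652ms=2/7b
9) 1745.081ms=34/7b +102.652ms=2/7b
10) 1847.733ms=36/7b +205.304ms=4/7b
11) 2053.037ms=40/7b +102.652ms=2/7b
Σ=6b of 6 (167bpm 2/4) — PASS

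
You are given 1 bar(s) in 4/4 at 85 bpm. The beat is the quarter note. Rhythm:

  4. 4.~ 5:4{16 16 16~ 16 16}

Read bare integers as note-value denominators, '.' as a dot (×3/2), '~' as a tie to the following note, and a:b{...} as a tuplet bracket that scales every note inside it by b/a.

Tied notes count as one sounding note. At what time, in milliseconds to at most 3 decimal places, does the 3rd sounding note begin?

1. 0.0ms @ 0 + 1058.824ms (3/2)
2. 1058.824ms @ 3/2 + 1200.0ms (17/10)
3. 2258.824ms @ 16/5 + 141.176ms (1/5)
4. 2400.0ms @ 17/5 + 282.353ms (2/5)
5. 2682.353ms @ 19/5 + 141.176ms (1/5)

note 3 onset = 16/5b = 2258.824ms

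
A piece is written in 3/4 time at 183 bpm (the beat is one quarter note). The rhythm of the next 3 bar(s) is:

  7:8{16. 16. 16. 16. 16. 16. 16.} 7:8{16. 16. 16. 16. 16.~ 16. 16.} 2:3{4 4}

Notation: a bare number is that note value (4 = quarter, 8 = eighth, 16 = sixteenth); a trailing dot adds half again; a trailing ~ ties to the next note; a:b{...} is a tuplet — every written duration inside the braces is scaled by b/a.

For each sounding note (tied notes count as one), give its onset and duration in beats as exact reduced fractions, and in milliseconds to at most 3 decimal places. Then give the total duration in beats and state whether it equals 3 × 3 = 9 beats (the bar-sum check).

1) 0.0ms=0b +140.515ms=3/7b
2) 140.515ms=3/7b +140.515ms=3/7b
3) 281.03ms=6/7b +140.515ms=3/7b
4) 421.546ms=9/7b +140.515ms=3/7b
5) 562.061ms=12/7b +140.515ms=3/7b
6) 702.576ms=15/7b +140.515ms=3/7b
7) 843.091ms=18/7b +140.515ms=3/7b
8) 983.607ms=3b +140.515ms=3/7b
9) 1124.122ms=24/7b +140.515ms=3/7b
10) 1264.637ms=27/7b +140.515ms=3/7b
11) 1405.152ms=30/7b +140.515ms=3/7b
12) 1545.667ms=33/7b +281.03ms=6/7b
13) 1826.698ms=39/7b +140.515ms=3/7b
14) 1967.213ms=6b +491.803ms=3/2b
15) 2459.016ms=15/2b +491.803ms=3/2b
Σ=9b of 9 (183bpm 3/4) — PASS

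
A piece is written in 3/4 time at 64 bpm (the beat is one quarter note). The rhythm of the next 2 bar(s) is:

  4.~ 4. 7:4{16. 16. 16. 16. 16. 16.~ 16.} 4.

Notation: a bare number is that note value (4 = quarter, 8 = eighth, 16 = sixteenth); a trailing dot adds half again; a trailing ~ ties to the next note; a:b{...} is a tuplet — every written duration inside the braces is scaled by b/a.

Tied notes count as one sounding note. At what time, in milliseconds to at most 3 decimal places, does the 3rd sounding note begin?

1. 0.0ms @ 0 + 2812.5ms (3)
2. 2812.5ms @ 3 + 200.893ms (3/14)
3. 3013.393ms @ 45/14 + 200.893ms (3/14)
4. 3214.286ms @ 24/7 + 200.893ms (3/14)
5. 3415.179ms @ 51/14 + 200.893ms (3/14)
6. 3616.071ms @ 27/7 + 200.893ms (3/14)
7. 3816.964ms @ 57/14 + 401.786ms (3/7)
8. 4218.75ms @ 9/2 + 1406.25ms (3/2)

note 3 onset = 45/14b = 3013.393ms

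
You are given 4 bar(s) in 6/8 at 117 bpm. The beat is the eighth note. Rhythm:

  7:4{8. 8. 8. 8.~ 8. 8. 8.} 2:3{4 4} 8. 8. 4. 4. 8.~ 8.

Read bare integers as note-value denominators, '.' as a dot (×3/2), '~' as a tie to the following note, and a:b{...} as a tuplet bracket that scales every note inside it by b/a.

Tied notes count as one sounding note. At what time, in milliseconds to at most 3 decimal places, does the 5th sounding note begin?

1. 0.0ms @ 0 + 439.56ms (6/7)
2. 439.56ms @ 6/7 + 439.56ms (6/7)
3. 879.121ms @ 12/7 + 439.56ms (6/7)
4. 1318.681ms @ 18/7 + 879.121ms (12/7)
5. 2197.802ms @ 30/7 + 439.56ms (6/7)
6. 2637.363ms @ 36/7 + 439.56ms (6/7)
7. 3076.923ms @ 6 + 1538.462ms (3)
8. 4615.385ms @ 9 + 1538.462ms (3)
9. 6153.846ms @ 12 + 769.231ms (3/2)
10. 6923.077ms @ 27/2 + 769.231ms (3/2)
11. 7692.308ms @ 15 + 1538.462ms (3)
12. 9230.769ms @ 18 + 1538.462ms (3)
13. 10769.231ms @ 21 + 1538.462ms (3)

note 5 onset = 30/7b = 2197.802ms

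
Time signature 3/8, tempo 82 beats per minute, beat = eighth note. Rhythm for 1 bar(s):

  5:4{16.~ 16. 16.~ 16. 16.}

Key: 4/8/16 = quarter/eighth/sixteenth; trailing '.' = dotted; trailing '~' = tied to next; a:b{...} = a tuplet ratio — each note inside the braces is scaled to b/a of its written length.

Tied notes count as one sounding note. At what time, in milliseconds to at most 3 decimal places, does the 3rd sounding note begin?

1. 0.0ms @ 0 + 878.049ms (6/5)
2. 878.049ms @ 6/5 + 878.049ms (6/5)
3. 1756.098ms @ 12/5 + 439.024ms (3/5)

note 3 onset = 12/5b = 1756.098ms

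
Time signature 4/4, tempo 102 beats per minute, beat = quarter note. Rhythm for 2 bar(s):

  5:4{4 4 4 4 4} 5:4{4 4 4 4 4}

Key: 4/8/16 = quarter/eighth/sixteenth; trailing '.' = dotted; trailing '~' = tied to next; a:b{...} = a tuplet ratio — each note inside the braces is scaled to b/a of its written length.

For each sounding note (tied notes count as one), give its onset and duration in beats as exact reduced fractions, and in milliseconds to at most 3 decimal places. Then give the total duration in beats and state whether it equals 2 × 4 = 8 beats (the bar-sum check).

1) 0.0ms=0b +470.588ms=4/5b
2) 470.588ms=4/5b +470.588ms=4/5b
3) 941.176ms=8/5b +470.588ms=4/5b
4) 1411.765ms=12/5b +470.588ms=4/5b
5) 1882.353ms=16/5b +470.588ms=4/5b
6) 2352.941ms=4b +470.588ms=4/5b
7) 2823.529ms=24/5b +470.588ms=4/5b
8) 3294.118ms=28/5b +470.588ms=4/5b
9) 3764.706ms=32/5b +470.588ms=4/5b
10) 4235.294ms=36/5b +470.588ms=4/5b
Σ=8b of 8 (102bpm 4/4) — PASS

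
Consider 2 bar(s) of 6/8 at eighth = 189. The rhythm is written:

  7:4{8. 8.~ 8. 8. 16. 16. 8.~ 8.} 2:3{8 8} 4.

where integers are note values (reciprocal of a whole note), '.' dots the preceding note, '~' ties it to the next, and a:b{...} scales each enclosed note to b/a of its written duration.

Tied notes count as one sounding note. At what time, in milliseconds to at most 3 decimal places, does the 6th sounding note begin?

1. 0.0ms @ 0 + 272.109ms (6/7)
2. 272.109ms @ 6/7 + 544.218ms (12/7)
3. 816.327ms @ 18/7 + 272.109ms (6/7)
4. 1088.435ms @ 24/7 + 136.054ms (3/7)
5. 1224.49ms @ 27/7 + 136.054ms (3/7)
6. 1360.544ms @ 30/7 + 544.218ms (12/7)
7. 1904.762ms @ 6 + 476.19ms (3/2)
8. 2380.952ms @ 15/2 + 476.19ms (3/2)
9. 2857.143ms @ 9 + 952.381ms (3)

note 6 onset = 30/7b = 1360.544ms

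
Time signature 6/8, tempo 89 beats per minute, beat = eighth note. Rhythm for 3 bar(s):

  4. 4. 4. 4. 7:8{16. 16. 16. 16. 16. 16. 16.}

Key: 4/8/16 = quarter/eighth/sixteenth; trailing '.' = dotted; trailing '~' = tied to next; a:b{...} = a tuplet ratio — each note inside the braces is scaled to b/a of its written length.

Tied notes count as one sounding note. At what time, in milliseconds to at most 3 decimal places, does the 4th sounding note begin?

1. 0.0ms @ 0 + 2022.472ms (3)
2. 2022.472ms @ 3 + 2022.472ms (3)
3. 4044.944ms @ 6 + 2022.472ms (3)
4. 6067.416ms @ 9 + 2022.472ms (3)
5. 8089.888ms @ 12 + 577.849ms (6/7)
6. 8667.737ms @ 90/7 + 577.849ms (6/7)
7. 9245.586ms @ 96/7 + 577.849ms (6/7)
8. 9823.435ms @ 102/7 + 577.849ms (6/7)
9. 10401.284ms @ 108/7 + 577.849ms (6/7)
10. 10979.133ms @ 114/7 + 577.849ms (6/7)
11. 11556.982ms @ 120/7 + 577.849ms (6/7)

note 4 onset = 9b = 6067.416ms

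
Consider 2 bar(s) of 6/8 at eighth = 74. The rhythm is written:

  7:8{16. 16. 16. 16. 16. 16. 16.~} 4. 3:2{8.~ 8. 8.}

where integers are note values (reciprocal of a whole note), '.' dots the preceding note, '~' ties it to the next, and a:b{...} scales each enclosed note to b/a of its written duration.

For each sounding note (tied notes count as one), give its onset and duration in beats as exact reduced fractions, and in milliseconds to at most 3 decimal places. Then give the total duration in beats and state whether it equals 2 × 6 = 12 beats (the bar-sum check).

1) 0.0ms=0b +694.981ms=6/7b
2) 694.981ms=6/7b +694.981ms=6/7b
3) 1389.961ms=12/7b +694.981ms=6/7b
4) 2084.942ms=18/7b +694.981ms=6/7b
5) 2779.923ms=24/7b +694.981ms=6/7b
6) 3474.903ms=30/7b +694.981ms=6/7b
7) 4169.884ms=36/7b +3127.413ms=27/7b
8) 7297.297ms=9b +1621.622ms=2b
9) 8918.919ms=11b +810.811ms=1b
Σ=12b of 12 (74bpm 6/8) — PASS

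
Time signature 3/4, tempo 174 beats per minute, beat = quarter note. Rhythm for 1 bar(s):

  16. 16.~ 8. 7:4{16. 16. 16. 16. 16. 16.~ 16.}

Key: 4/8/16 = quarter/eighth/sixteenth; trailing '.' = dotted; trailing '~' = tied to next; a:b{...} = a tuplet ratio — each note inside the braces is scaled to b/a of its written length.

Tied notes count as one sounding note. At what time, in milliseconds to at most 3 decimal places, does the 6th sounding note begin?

note 6 onset = 15/7b = 738.916ms

1. 0.0ms @ 0 + 129.31ms (3/8)
2. 129.31ms @ 3/8 + 387.931ms (9/8)
3. 517.241ms @ 3/2 + 73.892ms (3/14)
4. 591.133ms @ 12/7 + 73.892ms (3/14)
5. 665.025ms @ 27/14 + 73.892ms (3/14)
6. 738.916ms @ 15/7 + 73.892ms (3/14)
7. 812.808ms @ 33/14 + 73.892ms (3/14)
8. 886.7ms @ 18/7 + 147.783ms (3/7)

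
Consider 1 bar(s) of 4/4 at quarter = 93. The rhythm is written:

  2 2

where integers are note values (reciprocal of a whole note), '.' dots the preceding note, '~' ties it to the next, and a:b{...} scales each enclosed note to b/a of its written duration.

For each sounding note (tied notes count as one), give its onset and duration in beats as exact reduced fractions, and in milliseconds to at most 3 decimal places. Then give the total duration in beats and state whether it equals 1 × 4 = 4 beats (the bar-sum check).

1) 0.0ms=0b +1290.323ms=2b
2) 1290.323ms=2b +1290.323ms=2b
Σ=4b of 4 (93bpm 4/4) — PASS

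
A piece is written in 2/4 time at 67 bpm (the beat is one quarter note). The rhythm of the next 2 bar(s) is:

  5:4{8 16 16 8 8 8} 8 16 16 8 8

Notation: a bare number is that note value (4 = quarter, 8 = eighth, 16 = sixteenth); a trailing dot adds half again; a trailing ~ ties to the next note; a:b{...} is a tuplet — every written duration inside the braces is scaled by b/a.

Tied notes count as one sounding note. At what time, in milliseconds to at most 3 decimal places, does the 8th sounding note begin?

note 8 onset = 5/2b = 2238.806ms

1. 0.0ms @ 0 + 358.209ms (2/5)
2. 358.209ms @ 2/5 + 179.104ms (1/5)
3. 537.313ms @ 3/5 + 179.104ms (1/5)
4. 716.418ms @ 4/5 + 358.209ms (2/5)
5. 1074.627ms @ 6/5 + 358.209ms (2/5)
6. 1432.836ms @ 8/5 + 358.209ms (2/5)
7. 1791.045ms @ 2 + 447.761ms (1/2)
8. 2238.806ms @ 5/2 + 223.881ms (1/4)
9. 2462.687ms @ 11/4 + 223.881ms (1/4)
10. 2686.567ms @ 3 + 447.761ms (1/2)
11. 3134.328ms @ 7/2 + 447.761ms (1/2)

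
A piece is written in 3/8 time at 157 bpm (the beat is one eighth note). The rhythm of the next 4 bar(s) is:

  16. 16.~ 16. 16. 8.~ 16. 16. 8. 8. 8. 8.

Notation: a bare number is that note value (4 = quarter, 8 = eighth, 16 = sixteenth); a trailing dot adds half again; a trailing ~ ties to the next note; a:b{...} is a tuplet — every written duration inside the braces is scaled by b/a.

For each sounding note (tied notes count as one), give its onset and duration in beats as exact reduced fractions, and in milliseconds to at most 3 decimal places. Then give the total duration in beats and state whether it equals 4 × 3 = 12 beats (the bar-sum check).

1) 0.0ms=0b +286.624ms=3/4b
2) 286.624ms=3/4b +573.248ms=3/2b
3) 859.873ms=9/4b +286.624ms=3/4b
4) 1146.497ms=3b +859.873ms=9/4b
5) 2006.369ms=21/4b +286.624ms=3/4b
6) 2292.994ms=6b +573.248ms=3/2b
7) 2866.242ms=15/2b +573.248ms=3/2b
8) 3439.49ms=9b +573.248ms=3/2b
9) 4012.739ms=21/2b +573.248ms=3/2b
Σ=12b of 12 (157bpm 3/8) — PASS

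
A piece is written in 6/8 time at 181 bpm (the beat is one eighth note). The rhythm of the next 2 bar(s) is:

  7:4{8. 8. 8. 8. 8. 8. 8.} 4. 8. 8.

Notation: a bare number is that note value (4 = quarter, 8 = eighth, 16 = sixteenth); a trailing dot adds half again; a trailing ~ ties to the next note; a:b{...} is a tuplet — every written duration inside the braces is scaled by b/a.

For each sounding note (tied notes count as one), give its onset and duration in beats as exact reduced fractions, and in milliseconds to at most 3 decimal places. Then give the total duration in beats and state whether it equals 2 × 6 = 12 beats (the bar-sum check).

1) 0.0ms=0b +284.136ms=6/7b
2) 284.136ms=6/7b +284.136ms=6/7b
3) 568.272ms=12/7b +284.136ms=6/7b
4) 852.407ms=18/7b +284.136ms=6/7b
5) 1136.543ms=24/7b +284.136ms=6/7b
6) 1420.679ms=30/7b +284.136ms=6/7b
7) 1704.815ms=36/7b +284.136ms=6/7b
8) 1988.95ms=6b +994.475ms=3b
9) 2983.425ms=9b +497.238ms=3/2b
10) 3480.663ms=21/2b +497.238ms=3/2b
Σ=12b of 12 (181bpm 6/8) — PASS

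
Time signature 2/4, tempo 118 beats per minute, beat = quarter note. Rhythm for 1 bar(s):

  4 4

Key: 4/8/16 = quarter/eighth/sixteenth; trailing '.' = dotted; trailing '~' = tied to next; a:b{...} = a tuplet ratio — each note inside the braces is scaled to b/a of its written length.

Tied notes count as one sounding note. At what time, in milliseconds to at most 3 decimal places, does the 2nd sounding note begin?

note 2 onset = 1b = 508.475ms

1. 0.0ms @ 0 + 508.475ms (1)
2. 508.475ms @ 1 + 508.475ms (1)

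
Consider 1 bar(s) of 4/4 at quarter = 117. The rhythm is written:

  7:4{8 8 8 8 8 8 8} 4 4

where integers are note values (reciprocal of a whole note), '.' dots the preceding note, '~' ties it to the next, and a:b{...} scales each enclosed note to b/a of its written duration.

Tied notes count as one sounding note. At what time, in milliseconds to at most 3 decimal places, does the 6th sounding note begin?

1. 0.0ms @ 0 + 146.52ms (2/7)
2. 146.52ms @ 2/7 + 146.52ms (2/7)
3. 293.04ms @ 4/7 + 146.52ms (2/7)
4. 439.56ms @ 6/7 + 146.52ms (2/7)
5. 586.081ms @ 8/7 + 146.52ms (2/7)
6. 732.601ms @ 10/7 + 146.52ms (2/7)
7. 879.121ms @ 12/7 + 146.52ms (2/7)
8. 1025.641ms @ 2 + 512.821ms (1)
9. 1538.462ms @ 3 + 512.821ms (1)

note 6 onset = 10/7b = 732.601ms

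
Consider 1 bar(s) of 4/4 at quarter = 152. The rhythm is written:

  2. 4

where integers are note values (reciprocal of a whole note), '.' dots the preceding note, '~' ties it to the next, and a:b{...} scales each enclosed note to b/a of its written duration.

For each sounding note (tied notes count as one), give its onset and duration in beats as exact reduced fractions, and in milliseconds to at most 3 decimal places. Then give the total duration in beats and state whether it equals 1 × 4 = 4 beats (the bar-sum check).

1) 0.0ms=0b +1184.211ms=3b
2) 1184.211ms=3b +394.737ms=1b
Σ=4b of 4 (152bpm 4/4) — PASS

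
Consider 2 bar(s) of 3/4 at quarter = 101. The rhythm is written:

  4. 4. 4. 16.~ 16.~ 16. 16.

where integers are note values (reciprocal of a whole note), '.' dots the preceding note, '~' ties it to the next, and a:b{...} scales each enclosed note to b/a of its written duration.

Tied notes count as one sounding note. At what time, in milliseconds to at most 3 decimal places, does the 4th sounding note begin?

1. 0.0ms @ 0 + 891.089ms (3/2)
2. 891.089ms @ 3/2 + 891.089ms (3/2)
3. 1782.178ms @ 3 + 891.089ms (3/2)
4. 2673.267ms @ 9/2 + 668.317ms (9/8)
5. 3341.584ms @ 45/8 + 222.772ms (3/8)

note 4 onset = 9/2b = 2673.267ms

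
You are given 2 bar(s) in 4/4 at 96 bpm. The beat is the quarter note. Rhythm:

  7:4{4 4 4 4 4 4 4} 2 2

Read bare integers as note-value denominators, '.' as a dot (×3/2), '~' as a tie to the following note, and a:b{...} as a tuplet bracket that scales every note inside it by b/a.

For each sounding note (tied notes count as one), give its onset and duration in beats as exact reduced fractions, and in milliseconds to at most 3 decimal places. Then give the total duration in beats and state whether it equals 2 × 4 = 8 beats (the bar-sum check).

1) 0.0ms=0b +357.143ms=4/7b
2) 357.143ms=4/7b +357.143ms=4/7b
3) 714.286ms=8/7b +357.143ms=4/7b
4) 1071.429ms=12/7b +357.143ms=4/7b
5) 1428.571ms=16/7b +357.143ms=4/7b
6) 1785.714ms=20/7b +357.143ms=4/7b
7) 2142.857ms=24/7b +357.143ms=4/7b
8) 2500.0ms=4b +1250.0ms=2b
9) 3750.0ms=6b +1250.0ms=2b
Σ=8b of 8 (96bpm 4/4) — PASS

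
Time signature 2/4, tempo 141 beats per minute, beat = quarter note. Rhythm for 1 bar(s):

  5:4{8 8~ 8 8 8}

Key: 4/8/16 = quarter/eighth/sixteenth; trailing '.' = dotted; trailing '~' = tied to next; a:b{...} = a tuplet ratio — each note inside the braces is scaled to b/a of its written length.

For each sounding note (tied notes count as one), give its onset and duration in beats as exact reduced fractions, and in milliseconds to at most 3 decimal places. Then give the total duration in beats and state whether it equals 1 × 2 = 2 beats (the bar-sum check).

1) 0.0ms=0b +170.213ms=2/5b
2) 170.213ms=2/5b +340.426ms=4/5b
3) 510.638ms=6/5b +170.213ms=2/5b
4) 680.851ms=8/5b +170.213ms=2/5b
Σ=2b of 2 (141bpm 2/4) — PASS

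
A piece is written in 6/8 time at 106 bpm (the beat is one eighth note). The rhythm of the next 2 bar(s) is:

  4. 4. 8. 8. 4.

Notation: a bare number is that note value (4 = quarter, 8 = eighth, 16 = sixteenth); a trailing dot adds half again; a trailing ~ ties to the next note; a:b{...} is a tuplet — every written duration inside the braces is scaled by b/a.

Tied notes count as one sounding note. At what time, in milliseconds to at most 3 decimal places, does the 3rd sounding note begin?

1. 0.0ms @ 0 + 1698.113ms (3)
2. 1698.113ms @ 3 + 1698.113ms (3)
3. 3396.226ms @ 6 + 849.057ms (3/2)
4. 4245.283ms @ 15/2 + 849.057ms (3/2)
5. 5094.34ms @ 9 + 1698.113ms (3)

note 3 onset = 6b = 3396.226ms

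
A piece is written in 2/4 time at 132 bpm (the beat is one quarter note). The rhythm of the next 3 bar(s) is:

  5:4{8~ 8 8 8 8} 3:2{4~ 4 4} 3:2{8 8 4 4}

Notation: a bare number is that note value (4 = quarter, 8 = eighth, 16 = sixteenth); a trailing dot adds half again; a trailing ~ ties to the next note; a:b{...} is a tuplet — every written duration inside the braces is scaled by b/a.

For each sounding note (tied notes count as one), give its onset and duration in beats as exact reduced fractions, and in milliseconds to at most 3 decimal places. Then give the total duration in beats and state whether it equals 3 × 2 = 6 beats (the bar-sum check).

1) 0.0ms=0b +363.636ms=4/5b
2) 363.636ms=4/5b +181.818ms=2/5b
3) 545.455ms=6/5b +181.818ms=2/5b
4) 727.273ms=8/5b +181.818ms=2/5b
5) 909.091ms=2b +606.061ms=4/3b
6) 1515.152ms=10/3b +303.03ms=2/3b
7) 1818.182ms=4b +151.515ms=1/3b
8) 1969.697ms=13/3b +151.515ms=1/3b
9) 2121.212ms=14/3b +303.03ms=2/3b
10) 2424.242ms=16/3b +303.03ms=2/3b
Σ=6b of 6 (132bpm 2/4) — PASS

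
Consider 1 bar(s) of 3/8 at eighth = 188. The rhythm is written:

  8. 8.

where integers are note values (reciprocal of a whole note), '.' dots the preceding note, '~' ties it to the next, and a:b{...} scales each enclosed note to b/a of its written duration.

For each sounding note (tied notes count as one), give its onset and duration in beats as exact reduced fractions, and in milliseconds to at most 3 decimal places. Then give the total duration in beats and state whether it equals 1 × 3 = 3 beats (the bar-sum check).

1) 0.0ms=0b +478.723ms=3/2b
2) 478.723ms=3/2b +478.723ms=3/2b
Σ=3b of 3 (188bpm 3/8) — PASS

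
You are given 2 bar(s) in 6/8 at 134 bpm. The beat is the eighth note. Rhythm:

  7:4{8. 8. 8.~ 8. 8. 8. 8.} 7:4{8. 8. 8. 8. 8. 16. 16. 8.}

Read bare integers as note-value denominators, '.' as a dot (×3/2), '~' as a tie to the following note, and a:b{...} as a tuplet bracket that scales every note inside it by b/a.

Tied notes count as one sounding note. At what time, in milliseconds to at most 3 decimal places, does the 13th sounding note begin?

note 13 onset = 75/7b = 4797.441ms

1. 0.0ms @ 0 + 383.795ms (6/7)
2. 383.795ms @ 6/7 + 383.795ms (6/7)
3. 767.591ms @ 12/7 + 767.591ms (12/7)
4. 1535.181ms @ 24/7 + 383.795ms (6/7)
5. 1918.977ms @ 30/7 + 383.795ms (6/7)
6. 2302.772ms @ 36/7 + 383.795ms (6/7)
7. 2686.567ms @ 6 + 383.795ms (6/7)
8. 3070.362ms @ 48/7 + 383.795ms (6/7)
9. 3454.158ms @ 54/7 + 383.795ms (6/7)
10. 3837.953ms @ 60/7 + 383.795ms (6/7)
11. 4221.748ms @ 66/7 + 383.795ms (6/7)
12. 4605.544ms @ 72/7 + 191.898ms (3/7)
13. 4797.441ms @ 75/7 + 191.898ms (3/7)
14. 4989.339ms @ 78/7 + 383.795ms (6/7)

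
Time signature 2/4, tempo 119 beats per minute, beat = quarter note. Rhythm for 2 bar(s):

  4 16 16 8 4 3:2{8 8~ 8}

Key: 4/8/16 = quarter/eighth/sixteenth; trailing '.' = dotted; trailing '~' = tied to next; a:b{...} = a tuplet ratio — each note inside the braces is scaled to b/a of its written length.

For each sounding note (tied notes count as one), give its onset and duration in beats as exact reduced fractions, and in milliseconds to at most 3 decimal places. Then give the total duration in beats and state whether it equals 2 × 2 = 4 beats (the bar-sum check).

1) 0.0ms=0b +504.202ms=1b
2) 504.202ms=1b +126.05ms=1/4b
3) 630.252ms=5/4b +126.05ms=1/4b
4) 756.303ms=3/2b +252.101ms=1/2b
5) 1008.403ms=2b +504.202ms=1b
6) 1512.605ms=3b +168.067ms=1/3b
7) 1680.672ms=10/3b +336.134ms=2/3b
Σ=4b of 4 (119bpm 2/4) — PASS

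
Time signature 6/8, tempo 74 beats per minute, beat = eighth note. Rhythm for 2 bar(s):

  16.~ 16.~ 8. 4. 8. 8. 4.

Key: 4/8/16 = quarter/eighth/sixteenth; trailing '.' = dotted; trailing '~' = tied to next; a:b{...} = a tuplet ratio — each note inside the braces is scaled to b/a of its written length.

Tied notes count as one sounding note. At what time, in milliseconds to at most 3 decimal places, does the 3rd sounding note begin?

1. 0.0ms @ 0 + 2432.432ms (3)
2. 2432.432ms @ 3 + 2432.432ms (3)
3. 4864.865ms @ 6 + 1216.216ms (3/2)
4. 6081.081ms @ 15/2 + 1216.216ms (3/2)
5. 7297.297ms @ 9 + 2432.432ms (3)

note 3 onset = 6b = 4864.865ms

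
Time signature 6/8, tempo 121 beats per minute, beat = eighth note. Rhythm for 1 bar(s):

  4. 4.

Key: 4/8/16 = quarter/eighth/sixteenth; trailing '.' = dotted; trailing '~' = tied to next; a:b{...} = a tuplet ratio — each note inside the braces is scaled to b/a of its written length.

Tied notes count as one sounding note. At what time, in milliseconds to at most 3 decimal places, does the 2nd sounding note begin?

note 2 onset = 3b = 1487.603ms

1. 0.0ms @ 0 + 1487.603ms (3)
2. 1487.603ms @ 3 + 1487.603ms (3)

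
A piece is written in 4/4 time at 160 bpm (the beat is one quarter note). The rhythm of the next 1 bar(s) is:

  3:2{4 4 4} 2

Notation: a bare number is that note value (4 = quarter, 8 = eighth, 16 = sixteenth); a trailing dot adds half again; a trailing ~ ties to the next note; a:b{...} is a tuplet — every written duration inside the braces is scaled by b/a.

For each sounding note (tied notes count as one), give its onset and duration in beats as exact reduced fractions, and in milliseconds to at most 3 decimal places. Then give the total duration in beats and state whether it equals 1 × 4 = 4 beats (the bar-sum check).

1) 0.0ms=0b +250.0ms=2/3b
2) 250.0ms=2/3b +250.0ms=2/3b
3) 500.0ms=4/3b +250.0ms=2/3b
4) 750.0ms=2b +750.0ms=2b
Σ=4b of 4 (160bpm 4/4) — PASS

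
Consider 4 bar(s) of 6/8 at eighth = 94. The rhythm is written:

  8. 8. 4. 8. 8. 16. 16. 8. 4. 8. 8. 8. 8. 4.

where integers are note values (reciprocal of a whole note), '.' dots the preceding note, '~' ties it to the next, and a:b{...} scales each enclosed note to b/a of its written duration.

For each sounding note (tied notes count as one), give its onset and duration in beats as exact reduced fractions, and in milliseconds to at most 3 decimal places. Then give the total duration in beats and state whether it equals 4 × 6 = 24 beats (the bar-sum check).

1) 0.0ms=0b +957.447ms=3/2b
2) 957.447ms=3/2b +957.447ms=3/2b
3) 1914.894ms=3b +1914.894ms=3b
4) 3829.787ms=6b +957.447ms=3/2b
5) 4787.234ms=15/2b +957.447ms=3/2b
6) 5744.681ms=9b +478.723ms=3/4b
7) 6223.404ms=39/4b +478.723ms=3/4b
8) 6702.128ms=21/2b +957.447ms=3/2b
9) 7659.574ms=12b +1914.894ms=3b
10) 9574.468ms=15b +957.447ms=3/2b
11) 10531.915ms=33/2b +957.447ms=3/2b
12) 11489.362ms=18b +957.447ms=3/2b
13) 12446.809ms=39/2b +957.447ms=3/2b
14) 13404.255ms=21b +1914.894ms=3b
Σ=24b of 24 (94bpm 6/8) — PASS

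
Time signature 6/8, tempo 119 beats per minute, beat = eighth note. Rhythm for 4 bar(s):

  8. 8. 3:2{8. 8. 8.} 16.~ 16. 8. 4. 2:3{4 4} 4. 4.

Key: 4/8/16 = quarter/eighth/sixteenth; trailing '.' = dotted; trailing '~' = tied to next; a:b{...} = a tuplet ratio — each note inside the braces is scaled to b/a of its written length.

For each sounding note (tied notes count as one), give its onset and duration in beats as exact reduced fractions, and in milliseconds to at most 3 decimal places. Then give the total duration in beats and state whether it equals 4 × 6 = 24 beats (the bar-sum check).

1) 0.0ms=0b +756.303ms=3/2b
2) 756.303ms=3/2b +756.303ms=3/2b
3) 1512.605ms=3b +504.202ms=1b
4) 2016.807ms=4b +504.202ms=1b
5) 2521.008ms=5b +504.202ms=1b
6) 3025.21ms=6b +756.303ms=3/2b
7) 3781.513ms=15/2b +756.303ms=3/2b
8) 4537.815ms=9b +1512.605ms=3b
9) 6050.42ms=12b +1512.605ms=3b
10) 7563.025ms=15b +1512.605ms=3b
11) 9075.63ms=18b +1512.605ms=3b
12) 10588.235ms=21b +1512.605ms=3b
Σ=24b of 24 (119bpm 6/8) — PASS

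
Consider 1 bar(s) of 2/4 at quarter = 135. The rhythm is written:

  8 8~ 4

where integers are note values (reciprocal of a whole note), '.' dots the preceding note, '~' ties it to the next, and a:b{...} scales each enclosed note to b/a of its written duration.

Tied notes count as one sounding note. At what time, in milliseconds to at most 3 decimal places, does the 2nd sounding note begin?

note 2 onset = 1/2b = 222.222ms

1. 0.0ms @ 0 + 222.222ms (1/2)
2. 222.222ms @ 1/2 + 666.667ms (3/2)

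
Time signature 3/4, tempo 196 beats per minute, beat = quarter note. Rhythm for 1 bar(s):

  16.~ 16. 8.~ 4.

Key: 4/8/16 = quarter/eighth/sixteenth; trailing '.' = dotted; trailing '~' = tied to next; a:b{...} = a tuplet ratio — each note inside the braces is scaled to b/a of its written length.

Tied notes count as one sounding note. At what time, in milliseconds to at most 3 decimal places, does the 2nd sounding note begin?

note 2 onset = 3/4b = 229.592ms

1. 0.0ms @ 0 + 229.592ms (3/4)
2. 229.592ms @ 3/4 + 688.776ms (9/4)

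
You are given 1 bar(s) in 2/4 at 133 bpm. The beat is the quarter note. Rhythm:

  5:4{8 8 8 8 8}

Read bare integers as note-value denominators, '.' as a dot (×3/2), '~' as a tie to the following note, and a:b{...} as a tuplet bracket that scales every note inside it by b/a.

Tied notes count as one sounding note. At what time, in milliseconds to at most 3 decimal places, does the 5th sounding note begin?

1. 0.0ms @ 0 + 180.451ms (2/5)
2. 180.451ms @ 2/5 + 180.451ms (2/5)
3. 360.902ms @ 4/5 + 180.451ms (2/5)
4. 541.353ms @ 6/5 + 180.451ms (2/5)
5. 721.805ms @ 8/5 + 180.451ms (2/5)

note 5 onset = 8/5b = 721.805ms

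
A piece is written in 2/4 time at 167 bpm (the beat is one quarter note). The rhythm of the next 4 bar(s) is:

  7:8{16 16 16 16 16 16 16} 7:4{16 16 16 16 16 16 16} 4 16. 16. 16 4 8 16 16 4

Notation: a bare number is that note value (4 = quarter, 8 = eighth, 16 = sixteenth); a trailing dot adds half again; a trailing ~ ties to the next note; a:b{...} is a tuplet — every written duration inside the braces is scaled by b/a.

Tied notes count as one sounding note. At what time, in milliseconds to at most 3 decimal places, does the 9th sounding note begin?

1. 0.0ms @ 0 + 102.652ms (2/7)
2. 102.652ms @ 2/7 + 102.652ms (2/7)
3. 205.304ms @ 4/7 + 102.652ms (2/7)
4. 307.956ms @ 6/7 + 102.652ms (2/7)
5. 410.607ms @ 8/7 + 102.652ms (2/7)
6. 513.259ms @ 10/7 + 102.652ms (2/7)
7. 615.911ms @ 12/7 + 102.652ms (2/7)
8. 718.563ms @ 2 + 51.326ms (1/7)
9. 769.889ms @ 15/7 + 51.326ms (1/7)
10. 821.215ms @ 16/7 + 51.326ms (1/7)
11. 872.541ms @ 17/7 + 51.326ms (1/7)
12. 923.867ms @ 18/7 + 51.326ms (1/7)
13. 975.192ms @ 19/7 + 51.326ms (1/7)
14. 1026.518ms @ 20/7 + 51.326ms (1/7)
15. 1077.844ms @ 3 + 359.281ms (1)
16. 1437.126ms @ 4 + 134.731ms (3/8)
17. 1571.856ms @ 35/8 + 134.731ms (3/8)
18. 1706.587ms @ 19/4 + 89.82ms (1/4)
19. 1796.407ms @ 5 + 359.281ms (1)
20. 2155.689ms @ 6 + 179.641ms (1/2)
21. 2335.329ms @ 13/2 + 89.82ms (1/4)
22. 2425.15ms @ 27/4 + 89.82ms (1/4)
23. 2514.97ms @ 7 + 359.281ms (1)

note 9 onset = 15/7b = 769.889ms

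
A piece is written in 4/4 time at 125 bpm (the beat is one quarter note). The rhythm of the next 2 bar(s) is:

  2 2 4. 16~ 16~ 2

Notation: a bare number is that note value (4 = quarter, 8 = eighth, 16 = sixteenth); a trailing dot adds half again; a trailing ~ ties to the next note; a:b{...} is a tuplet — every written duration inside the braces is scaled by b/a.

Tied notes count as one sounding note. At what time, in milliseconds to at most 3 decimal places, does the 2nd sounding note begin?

1. 0.0ms @ 0 + 960.0ms (2)
2. 960.0ms @ 2 + 960.0ms (2)
3. 1920.0ms @ 4 + 720.0ms (3/2)
4. 2640.0ms @ 11/2 + 1200.0ms (5/2)

note 2 onset = 2b = 960.0ms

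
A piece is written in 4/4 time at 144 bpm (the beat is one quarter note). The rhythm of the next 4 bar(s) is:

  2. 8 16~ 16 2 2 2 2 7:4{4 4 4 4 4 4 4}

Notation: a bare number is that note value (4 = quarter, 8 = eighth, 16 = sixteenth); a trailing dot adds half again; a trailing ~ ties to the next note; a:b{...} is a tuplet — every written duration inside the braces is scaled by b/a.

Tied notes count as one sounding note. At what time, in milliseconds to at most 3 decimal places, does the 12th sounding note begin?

note 12 onset = 100/7b = 5952.381ms

1. 0.0ms @ 0 + 1250.0ms (3)
2. 1250.0ms @ 3 + 208.333ms (1/2)
3. 1458.333ms @ 7/2 + 208.333ms (1/2)
4. 1666.667ms @ 4 + 833.333ms (2)
5. 2500.0ms @ 6 + 833.333ms (2)
6. 3333.333ms @ 8 + 833.333ms (2)
7. 4166.667ms @ 10 + 833.333ms (2)
8. 5000.0ms @ 12 + 238.095ms (4/7)
9. 5238.095ms @ 88/7 + 238.095ms (4/7)
10. 5476.19ms @ 92/7 + 238.095ms (4/7)
11. 5714.286ms @ 96/7 + 238.095ms (4/7)
12. 5952.381ms @ 100/7 + 238.095ms (4/7)
13. 6190.476ms @ 104/7 + 238.095ms (4/7)
14. 6428.571ms @ 108/7 + 238.095ms (4/7)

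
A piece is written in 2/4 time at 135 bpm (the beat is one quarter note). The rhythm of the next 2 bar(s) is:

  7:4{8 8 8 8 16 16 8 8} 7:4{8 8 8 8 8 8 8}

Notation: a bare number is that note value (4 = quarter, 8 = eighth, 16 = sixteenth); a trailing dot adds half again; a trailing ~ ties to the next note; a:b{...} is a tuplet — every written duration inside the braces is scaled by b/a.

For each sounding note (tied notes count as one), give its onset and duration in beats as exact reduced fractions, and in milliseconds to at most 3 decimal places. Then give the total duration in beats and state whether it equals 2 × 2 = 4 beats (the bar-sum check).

1) 0.0ms=0b +126.984ms=2/7b
2) 126.984ms=2/7b +126.984ms=2/7b
3) 253.968ms=4/7b +126.984ms=2/7b
4) 380.952ms=6/7b +126.984ms=2/7b
5) 507.937ms=8/7b +63.492ms=1/7b
6) 571.429ms=9/7b +63.492ms=1/7b
7) 634.921ms=10/7b +126.984ms=2/7b
8) 761.905ms=12/7b +126.984ms=2/7b
9) 888.889ms=2b +126.984ms=2/7b
10) 1015.873ms=16/7b +126.984ms=2/7b
11) 1142.857ms=18/7b +126.984ms=2/7b
12) 1269.841ms=20/7b +126.984ms=2/7b
13) 1396.825ms=22/7b +126.984ms=2/7b
14) 1523.81ms=24/7b +126.984ms=2/7b
15) 1650.794ms=26/7b +126.984ms=2/7b
Σ=4b of 4 (135bpm 2/4) — PASS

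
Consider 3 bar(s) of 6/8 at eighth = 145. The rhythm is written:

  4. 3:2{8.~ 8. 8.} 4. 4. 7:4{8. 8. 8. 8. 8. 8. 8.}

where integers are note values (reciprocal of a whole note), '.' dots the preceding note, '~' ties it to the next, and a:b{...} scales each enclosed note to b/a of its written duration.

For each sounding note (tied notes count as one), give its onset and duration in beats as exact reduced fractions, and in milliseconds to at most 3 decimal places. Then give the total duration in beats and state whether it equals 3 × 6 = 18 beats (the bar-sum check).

1) 0.0ms=0b +1241.379ms=3b
2) 1241.379ms=3b +827.586ms=2b
3) 2068.966ms=5b +413.793ms=1b
4) 2482.759ms=6b +1241.379ms=3b
5) 3724.138ms=9b +1241.379ms=3b
6) 4965.517ms=12b +354.68ms=6/7b
7) 5320.197ms=90/7b +354.68ms=6/7b
8) 5674.877ms=96/7b +354.68ms=6/7b
9) 6029.557ms=102/7b +354.68ms=6/7b
10) 6384.236ms=108/7b +354.68ms=6/7b
11) 6738.916ms=114/7b +354.68ms=6/7b
12) 7093.596ms=120/7b +354.68ms=6/7b
Σ=18b of 18 (145bpm 6/8) — PASS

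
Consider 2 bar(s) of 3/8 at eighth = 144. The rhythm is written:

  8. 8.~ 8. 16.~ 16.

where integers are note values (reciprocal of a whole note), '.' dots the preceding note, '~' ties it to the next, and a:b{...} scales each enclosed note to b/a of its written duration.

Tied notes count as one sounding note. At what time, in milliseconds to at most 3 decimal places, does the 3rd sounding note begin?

1. 0.0ms @ 0 + 625.0ms (3/2)
2. 625.0ms @ 3/2 + 1250.0ms (3)
3. 1875.0ms @ 9/2 + 625.0ms (3/2)

note 3 onset = 9/2b = 1875.0ms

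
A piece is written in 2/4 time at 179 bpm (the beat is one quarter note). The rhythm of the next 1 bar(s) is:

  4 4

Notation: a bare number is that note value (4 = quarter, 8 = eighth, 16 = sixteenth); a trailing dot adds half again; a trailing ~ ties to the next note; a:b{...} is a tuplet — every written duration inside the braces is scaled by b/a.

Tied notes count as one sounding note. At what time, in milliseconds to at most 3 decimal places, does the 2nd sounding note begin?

note 2 onset = 1b = 335.196ms

1. 0.0ms @ 0 + 335.196ms (1)
2. 335.196ms @ 1 + 335.196ms (1)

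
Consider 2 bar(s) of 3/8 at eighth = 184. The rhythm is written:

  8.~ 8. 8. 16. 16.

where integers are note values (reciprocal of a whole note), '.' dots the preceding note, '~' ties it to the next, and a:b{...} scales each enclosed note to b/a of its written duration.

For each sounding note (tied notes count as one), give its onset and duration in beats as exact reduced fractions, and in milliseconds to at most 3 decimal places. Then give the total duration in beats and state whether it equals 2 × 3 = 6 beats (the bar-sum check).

1) 0.0ms=0b +978.261ms=3b
2) 978.261ms=3b +489.13ms=3/2b
3) 1467.391ms=9/2b +244.565ms=3/4b
4) 1711.957ms=21/4b +244.565ms=3/4b
Σ=6b of 6 (184bpm 3/8) — PASS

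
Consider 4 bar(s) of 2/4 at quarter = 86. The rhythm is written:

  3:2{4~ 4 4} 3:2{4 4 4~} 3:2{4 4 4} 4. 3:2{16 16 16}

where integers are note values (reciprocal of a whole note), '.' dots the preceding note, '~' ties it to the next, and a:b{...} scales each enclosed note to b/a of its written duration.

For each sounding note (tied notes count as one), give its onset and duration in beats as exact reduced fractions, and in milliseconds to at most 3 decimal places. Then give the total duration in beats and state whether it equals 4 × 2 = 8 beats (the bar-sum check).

1) 0.0ms=0b +930.233ms=4/3b
2) 930.233ms=4/3b +465.116ms=2/3b
3) 1395.349ms=2b +465.116ms=2/3b
4) 1860.465ms=8/3b +465.116ms=2/3b
5) 2325.581ms=10/3b +930.233ms=4/3b
6) 3255.814ms=14/3b +465.116ms=2/3b
7) 3720.93ms=16/3b +465.116ms=2/3b
8) 4186.047ms=6b +1046.512ms=3/2b
9) 5232.558ms=15/2b +116.279ms=1/6b
10) 5348.837ms=23/3b +116.279ms=1/6b
11) 5465.116ms=47/6b +116.279ms=1/6b
Σ=8b of 8 (86bpm 2/4) — PASS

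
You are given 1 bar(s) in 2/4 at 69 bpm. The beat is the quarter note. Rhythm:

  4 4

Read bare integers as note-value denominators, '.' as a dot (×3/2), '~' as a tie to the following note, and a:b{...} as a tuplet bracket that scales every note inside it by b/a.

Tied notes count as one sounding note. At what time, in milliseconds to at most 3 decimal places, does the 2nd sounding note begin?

1. 0.0ms @ 0 + 869.565ms (1)
2. 869.565ms @ 1 + 869.565ms (1)

note 2 onset = 1b = 869.565ms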